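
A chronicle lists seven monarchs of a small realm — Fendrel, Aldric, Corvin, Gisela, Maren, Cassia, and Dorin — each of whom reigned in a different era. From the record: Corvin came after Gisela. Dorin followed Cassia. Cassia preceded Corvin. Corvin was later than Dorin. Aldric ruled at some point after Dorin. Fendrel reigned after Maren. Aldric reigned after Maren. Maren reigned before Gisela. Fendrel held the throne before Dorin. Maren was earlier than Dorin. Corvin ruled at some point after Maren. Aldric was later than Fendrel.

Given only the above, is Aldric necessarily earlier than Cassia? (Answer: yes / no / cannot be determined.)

no

Tracing the constraints gives Cassia → Dorin → Aldric, so Cassia must come before Aldric.
That means Aldric cannot be before Cassia.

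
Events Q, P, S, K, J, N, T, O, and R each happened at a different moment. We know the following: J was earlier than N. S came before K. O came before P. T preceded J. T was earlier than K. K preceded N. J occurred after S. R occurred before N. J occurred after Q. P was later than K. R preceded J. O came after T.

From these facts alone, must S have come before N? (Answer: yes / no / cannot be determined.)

yes

Chain the constraints: S → K → N. Each link is directly stated, so S comes before N.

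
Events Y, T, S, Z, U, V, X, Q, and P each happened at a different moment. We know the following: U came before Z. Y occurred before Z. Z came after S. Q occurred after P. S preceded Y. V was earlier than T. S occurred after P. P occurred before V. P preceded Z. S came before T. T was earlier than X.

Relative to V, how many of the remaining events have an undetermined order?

5

Forced before V: P; forced after V: T and X.
That leaves Q, S, U, Y, and Z with no forced order relative to V — 5.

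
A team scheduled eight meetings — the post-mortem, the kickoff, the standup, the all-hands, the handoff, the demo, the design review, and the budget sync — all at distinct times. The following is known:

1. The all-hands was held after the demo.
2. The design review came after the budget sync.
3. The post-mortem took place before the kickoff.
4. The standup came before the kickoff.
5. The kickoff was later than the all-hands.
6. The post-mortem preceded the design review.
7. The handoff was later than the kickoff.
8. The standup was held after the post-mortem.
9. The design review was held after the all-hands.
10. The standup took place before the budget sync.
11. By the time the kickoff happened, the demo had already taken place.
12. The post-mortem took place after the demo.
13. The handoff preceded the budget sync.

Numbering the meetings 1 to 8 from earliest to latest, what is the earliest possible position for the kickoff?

5

The all-hands, the demo, the post-mortem, and the standup must all come before the kickoff — 4 forced predecessors.
Nothing else is forced ahead of the kickoff, so its earliest slot is position 4 + 1 = 5.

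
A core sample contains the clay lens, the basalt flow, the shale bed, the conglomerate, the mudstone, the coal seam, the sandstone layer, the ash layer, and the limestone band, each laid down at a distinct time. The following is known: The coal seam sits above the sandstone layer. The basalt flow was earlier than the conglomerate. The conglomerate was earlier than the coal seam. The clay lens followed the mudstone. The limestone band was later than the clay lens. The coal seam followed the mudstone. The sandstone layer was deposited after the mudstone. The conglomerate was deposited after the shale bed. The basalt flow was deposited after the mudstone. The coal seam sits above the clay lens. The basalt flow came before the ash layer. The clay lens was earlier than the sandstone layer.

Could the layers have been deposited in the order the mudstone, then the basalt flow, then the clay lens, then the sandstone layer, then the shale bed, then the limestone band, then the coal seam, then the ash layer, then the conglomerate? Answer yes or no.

The constraints require the conglomerate before the coal seam, but in the proposed sequence the coal seam appears ahead of the conglomerate. That one violation is enough.

no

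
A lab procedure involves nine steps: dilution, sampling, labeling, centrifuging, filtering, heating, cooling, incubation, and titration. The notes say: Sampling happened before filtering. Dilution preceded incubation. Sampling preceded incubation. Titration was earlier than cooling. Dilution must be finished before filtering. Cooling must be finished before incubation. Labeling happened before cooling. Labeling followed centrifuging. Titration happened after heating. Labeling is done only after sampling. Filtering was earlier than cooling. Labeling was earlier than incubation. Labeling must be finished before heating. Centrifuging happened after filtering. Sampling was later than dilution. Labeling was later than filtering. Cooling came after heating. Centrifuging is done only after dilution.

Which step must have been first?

Dilution has a chain of constraints placing it before every other step, so dilution must be first.

dilution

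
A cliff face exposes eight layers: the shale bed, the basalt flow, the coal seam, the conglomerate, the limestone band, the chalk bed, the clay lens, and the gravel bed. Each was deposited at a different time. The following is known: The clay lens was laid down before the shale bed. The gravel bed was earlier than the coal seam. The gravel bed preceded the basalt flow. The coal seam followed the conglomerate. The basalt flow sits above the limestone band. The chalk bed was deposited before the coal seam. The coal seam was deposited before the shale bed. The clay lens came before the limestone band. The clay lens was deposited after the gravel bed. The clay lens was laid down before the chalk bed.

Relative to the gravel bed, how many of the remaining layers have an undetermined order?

1

Forced after the gravel bed: the basalt flow, the chalk bed, the clay lens, the coal seam, the limestone band, and the shale bed.
That leaves the conglomerate with no forced order relative to the gravel bed — 1.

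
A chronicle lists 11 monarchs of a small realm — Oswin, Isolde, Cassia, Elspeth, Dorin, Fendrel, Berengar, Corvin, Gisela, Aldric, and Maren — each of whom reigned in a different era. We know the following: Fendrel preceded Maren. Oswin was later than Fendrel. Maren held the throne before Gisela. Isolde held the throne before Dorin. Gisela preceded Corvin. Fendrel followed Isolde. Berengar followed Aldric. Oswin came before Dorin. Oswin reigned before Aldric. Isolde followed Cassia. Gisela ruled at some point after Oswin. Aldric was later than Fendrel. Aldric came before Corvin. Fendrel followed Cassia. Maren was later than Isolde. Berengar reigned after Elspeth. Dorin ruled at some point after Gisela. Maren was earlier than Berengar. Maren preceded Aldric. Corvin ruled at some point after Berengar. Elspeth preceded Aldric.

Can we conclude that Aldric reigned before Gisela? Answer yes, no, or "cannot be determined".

cannot be determined

No chain of stated constraints runs from Aldric to Gisela, and none runs from Gisela to Aldric either.
So the relative order of Aldric and Gisela is not fixed by the given facts.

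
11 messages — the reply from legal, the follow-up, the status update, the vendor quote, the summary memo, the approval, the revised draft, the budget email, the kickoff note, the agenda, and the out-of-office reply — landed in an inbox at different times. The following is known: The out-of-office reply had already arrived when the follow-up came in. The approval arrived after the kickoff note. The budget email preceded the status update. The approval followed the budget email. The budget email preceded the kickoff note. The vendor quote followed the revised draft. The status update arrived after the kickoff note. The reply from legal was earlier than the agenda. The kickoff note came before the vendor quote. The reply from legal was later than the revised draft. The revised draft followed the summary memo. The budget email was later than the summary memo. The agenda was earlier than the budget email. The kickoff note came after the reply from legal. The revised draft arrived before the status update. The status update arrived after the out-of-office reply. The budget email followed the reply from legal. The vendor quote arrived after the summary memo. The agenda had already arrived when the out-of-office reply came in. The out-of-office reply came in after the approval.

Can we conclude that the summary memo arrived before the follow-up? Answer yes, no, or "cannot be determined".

yes

Chain the constraints: the summary memo → the budget email → the approval → the out-of-office reply → the follow-up. Each link is directly stated, so the summary memo comes before the follow-up.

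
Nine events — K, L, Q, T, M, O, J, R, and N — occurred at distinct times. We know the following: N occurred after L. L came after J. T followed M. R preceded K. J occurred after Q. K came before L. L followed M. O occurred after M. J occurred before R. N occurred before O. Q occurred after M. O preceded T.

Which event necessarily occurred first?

M

M has a chain of constraints placing it before every other event, so M must be first.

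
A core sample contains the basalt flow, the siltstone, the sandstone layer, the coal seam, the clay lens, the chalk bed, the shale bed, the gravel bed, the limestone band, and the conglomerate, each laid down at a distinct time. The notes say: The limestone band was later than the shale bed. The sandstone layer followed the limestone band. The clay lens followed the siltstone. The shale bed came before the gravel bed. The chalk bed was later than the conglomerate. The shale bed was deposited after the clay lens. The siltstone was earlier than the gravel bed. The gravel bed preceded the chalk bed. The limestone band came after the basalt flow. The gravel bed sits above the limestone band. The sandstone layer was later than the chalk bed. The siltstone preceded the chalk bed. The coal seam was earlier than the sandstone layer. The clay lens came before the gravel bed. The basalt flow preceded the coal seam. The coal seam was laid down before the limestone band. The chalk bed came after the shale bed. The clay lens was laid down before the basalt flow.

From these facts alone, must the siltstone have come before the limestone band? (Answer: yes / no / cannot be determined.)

Chain the constraints: the siltstone → the clay lens → the basalt flow → the limestone band. Each link is directly stated, so the siltstone comes before the limestone band.

yes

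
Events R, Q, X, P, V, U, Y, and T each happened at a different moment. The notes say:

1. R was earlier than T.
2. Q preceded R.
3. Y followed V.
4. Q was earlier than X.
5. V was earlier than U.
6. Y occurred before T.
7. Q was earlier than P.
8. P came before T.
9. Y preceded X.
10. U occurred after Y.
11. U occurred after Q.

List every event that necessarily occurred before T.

Directly stated before T: P, R, and Y.
Q reaches T via Q → R → T.
V reaches T via V → Y → T.
No chain forces X (or any of the others) ahead of T.

P, Q, R, V, Y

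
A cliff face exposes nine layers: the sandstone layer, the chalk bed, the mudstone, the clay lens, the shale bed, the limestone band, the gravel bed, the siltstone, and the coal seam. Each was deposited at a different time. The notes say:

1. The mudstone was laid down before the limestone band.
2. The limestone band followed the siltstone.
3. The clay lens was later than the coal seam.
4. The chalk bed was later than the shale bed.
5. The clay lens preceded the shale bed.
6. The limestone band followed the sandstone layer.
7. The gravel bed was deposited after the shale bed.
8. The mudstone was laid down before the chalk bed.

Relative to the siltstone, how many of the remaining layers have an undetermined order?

7

Forced after the siltstone: the limestone band.
That leaves the chalk bed, the clay lens, the coal seam, the gravel bed, the mudstone, the sandstone layer, and the shale bed with no forced order relative to the siltstone — 7.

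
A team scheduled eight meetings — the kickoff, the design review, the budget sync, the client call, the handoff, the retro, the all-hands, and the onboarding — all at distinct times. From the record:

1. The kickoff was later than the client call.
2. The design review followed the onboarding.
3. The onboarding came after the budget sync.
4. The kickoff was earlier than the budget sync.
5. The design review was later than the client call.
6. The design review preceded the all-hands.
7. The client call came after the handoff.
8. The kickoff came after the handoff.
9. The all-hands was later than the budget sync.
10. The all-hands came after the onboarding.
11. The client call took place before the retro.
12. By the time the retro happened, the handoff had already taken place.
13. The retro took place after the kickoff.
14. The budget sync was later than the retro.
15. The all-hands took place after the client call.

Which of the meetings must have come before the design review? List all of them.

Directly stated before the design review: the client call and the onboarding.
The budget sync reaches the design review via the budget sync → the onboarding → the design review.
The handoff reaches the design review via the handoff → the client call → the design review.
The kickoff reaches the design review via the kickoff → the budget sync → the onboarding → the design review.
Likewise the retro reaches the design review by chaining the stated constraints.
No chain forces the all-hands ahead of the design review.

the budget sync, the client call, the handoff, the kickoff, the onboarding, the retro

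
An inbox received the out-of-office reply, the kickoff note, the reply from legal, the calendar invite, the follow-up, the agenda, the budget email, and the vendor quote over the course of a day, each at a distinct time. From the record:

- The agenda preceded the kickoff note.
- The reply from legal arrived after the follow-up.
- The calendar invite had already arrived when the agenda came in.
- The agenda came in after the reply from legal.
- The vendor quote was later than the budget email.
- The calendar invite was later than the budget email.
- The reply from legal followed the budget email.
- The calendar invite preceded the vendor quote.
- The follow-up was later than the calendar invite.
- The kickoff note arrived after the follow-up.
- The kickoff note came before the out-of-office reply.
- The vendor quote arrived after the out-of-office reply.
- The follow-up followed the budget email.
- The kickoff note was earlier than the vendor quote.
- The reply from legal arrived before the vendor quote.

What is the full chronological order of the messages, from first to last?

The constraints fix every adjacent pair, so only one ordering works:
the budget email → the calendar invite → the follow-up → the reply from legal → the agenda → the kickoff note → the out-of-office reply → the vendor quote.

the budget email, the calendar invite, the follow-up, the reply from legal, the agenda, the kickoff note, the out-of-office reply, the vendor quote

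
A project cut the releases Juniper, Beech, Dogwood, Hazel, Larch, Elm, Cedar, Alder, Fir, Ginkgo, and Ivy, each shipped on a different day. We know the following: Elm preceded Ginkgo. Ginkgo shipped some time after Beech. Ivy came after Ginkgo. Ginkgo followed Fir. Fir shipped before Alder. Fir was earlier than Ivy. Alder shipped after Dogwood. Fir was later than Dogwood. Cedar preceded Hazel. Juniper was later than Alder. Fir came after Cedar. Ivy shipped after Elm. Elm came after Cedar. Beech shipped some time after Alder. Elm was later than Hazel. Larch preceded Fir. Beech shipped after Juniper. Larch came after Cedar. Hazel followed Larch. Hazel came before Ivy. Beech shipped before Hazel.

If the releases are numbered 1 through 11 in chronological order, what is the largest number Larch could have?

Larch must come before Alder, Beech, Elm, Fir, Ginkgo, Hazel, Ivy, and Juniper — 8 releases forced after it.
Everything else can be placed before Larch in some valid order, so Larch can sit as late as position 11 − 8 = 3.

3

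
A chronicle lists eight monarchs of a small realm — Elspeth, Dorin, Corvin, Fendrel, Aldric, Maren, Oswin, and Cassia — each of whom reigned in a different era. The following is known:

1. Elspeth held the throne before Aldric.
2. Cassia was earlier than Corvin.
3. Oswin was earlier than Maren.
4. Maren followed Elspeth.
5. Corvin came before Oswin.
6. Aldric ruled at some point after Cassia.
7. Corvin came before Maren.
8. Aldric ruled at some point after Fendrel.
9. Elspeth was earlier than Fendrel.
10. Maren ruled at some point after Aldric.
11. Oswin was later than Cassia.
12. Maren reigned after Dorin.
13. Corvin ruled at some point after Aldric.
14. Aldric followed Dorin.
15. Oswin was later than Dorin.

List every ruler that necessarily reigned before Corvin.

Aldric, Cassia, Dorin, Elspeth, Fendrel

Directly stated before Corvin: Aldric and Cassia.
Dorin reaches Corvin via Dorin → Aldric → Corvin.
Elspeth reaches Corvin via Elspeth → Aldric → Corvin.
Fendrel reaches Corvin via Fendrel → Aldric → Corvin.
No chain forces Oswin (or any of the others) ahead of Corvin.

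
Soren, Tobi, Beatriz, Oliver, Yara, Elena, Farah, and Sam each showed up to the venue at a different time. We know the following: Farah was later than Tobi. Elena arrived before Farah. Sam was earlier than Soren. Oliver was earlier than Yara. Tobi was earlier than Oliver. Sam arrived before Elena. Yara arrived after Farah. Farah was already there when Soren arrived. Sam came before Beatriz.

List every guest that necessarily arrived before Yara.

Directly stated before Yara: Farah and Oliver.
Elena reaches Yara via Elena → Farah → Yara.
Sam reaches Yara via Sam → Elena → Farah → Yara.
Tobi reaches Yara via Tobi → Oliver → Yara.
No chain forces Beatriz (or any of the others) ahead of Yara.

Elena, Farah, Oliver, Sam, Tobi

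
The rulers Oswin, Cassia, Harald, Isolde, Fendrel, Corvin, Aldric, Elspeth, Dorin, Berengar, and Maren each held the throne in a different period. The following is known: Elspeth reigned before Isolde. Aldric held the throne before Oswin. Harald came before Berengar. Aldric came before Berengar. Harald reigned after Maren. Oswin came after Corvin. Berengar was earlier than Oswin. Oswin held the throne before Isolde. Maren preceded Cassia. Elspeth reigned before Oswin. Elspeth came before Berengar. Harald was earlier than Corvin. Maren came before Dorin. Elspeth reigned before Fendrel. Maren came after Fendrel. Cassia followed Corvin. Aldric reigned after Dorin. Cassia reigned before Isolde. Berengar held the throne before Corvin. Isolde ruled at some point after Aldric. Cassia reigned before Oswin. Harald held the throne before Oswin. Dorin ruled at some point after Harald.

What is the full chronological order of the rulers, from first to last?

The constraints fix every adjacent pair, so only one ordering works:
Elspeth → Fendrel → Maren → Harald → Dorin → Aldric → Berengar → Corvin → Cassia → Oswin → Isolde.

Elspeth, Fendrel, Maren, Harald, Dorin, Aldric, Berengar, Corvin, Cassia, Oswin, Isolde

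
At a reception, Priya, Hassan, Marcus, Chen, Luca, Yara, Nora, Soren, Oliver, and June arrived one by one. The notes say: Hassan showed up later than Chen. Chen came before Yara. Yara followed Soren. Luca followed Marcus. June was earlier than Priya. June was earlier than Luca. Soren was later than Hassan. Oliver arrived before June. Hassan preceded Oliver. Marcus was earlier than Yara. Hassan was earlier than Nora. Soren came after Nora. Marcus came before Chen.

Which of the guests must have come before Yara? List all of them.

Directly stated before Yara: Chen, Marcus, and Soren.
Hassan reaches Yara via Hassan → Soren → Yara.
Nora reaches Yara via Nora → Soren → Yara.
No chain forces Oliver (or any of the others) ahead of Yara.

Chen, Hassan, Marcus, Nora, Soren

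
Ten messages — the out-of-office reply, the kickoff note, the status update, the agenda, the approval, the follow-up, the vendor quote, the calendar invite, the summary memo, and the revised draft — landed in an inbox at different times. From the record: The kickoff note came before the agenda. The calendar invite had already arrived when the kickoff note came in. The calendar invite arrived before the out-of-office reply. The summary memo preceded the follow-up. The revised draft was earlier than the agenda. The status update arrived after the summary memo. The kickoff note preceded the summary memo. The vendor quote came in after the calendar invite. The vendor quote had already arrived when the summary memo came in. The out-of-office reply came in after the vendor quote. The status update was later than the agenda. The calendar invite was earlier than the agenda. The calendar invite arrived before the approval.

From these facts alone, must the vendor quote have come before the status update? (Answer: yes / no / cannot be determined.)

Chain the constraints: the vendor quote → the summary memo → the status update. Each link is directly stated, so the vendor quote comes before the status update.

yes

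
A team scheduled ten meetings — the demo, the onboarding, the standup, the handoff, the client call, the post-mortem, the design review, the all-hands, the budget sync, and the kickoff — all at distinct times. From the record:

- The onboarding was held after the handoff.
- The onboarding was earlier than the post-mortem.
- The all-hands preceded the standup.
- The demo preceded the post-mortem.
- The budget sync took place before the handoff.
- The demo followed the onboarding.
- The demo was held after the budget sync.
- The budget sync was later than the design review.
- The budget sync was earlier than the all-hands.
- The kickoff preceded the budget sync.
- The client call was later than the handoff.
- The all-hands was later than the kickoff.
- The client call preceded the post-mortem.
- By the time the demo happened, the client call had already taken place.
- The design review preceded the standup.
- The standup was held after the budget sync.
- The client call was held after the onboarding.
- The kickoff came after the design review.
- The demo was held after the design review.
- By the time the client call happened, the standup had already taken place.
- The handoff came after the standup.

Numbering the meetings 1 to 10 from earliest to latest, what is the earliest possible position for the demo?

The all-hands, the budget sync, the client call, the design review, the handoff, the kickoff, the onboarding, and the standup must all come before the demo — 8 forced predecessors.
Nothing else is forced ahead of the demo, so its earliest slot is position 8 + 1 = 9.

9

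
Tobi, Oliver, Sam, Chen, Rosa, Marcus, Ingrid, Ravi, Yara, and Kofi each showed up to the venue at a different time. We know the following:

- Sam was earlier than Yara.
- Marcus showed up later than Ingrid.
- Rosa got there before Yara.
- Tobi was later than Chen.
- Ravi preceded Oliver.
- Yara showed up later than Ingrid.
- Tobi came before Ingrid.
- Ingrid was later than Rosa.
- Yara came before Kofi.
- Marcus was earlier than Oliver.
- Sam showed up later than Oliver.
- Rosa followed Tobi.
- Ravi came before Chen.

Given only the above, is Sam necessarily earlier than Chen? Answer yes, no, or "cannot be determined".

no

Tracing the constraints gives Chen → Tobi → Ingrid → Marcus → Oliver → Sam, so Chen must come before Sam.
That means Sam cannot be before Chen.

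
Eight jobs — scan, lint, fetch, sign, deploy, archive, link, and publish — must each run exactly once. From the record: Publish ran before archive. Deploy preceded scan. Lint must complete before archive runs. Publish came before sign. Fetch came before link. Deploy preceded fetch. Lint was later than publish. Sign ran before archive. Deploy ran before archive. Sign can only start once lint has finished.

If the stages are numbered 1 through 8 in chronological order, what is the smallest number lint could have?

2

Publish must come before lint — 1 forced predecessor.
Nothing else is forced ahead of lint, so its earliest slot is position 1 + 1 = 2.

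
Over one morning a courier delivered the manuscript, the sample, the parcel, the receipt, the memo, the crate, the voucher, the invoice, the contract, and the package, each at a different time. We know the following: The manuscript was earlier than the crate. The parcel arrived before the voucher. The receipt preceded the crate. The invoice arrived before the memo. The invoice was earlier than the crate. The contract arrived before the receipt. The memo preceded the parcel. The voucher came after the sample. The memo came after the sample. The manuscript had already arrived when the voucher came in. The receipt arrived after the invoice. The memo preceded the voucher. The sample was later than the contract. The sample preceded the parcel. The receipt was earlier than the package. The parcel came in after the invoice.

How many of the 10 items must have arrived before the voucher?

Directly stated before the voucher: the manuscript, the memo, the parcel, and the sample.
The contract reaches the voucher via the contract → the sample → the voucher.
The invoice reaches the voucher via the invoice → the parcel → the voucher.
No chain forces the crate (or any of the others) ahead of the voucher.
That's the contract, the invoice, the manuscript, the memo, the parcel, and the sample — 6 in all.

6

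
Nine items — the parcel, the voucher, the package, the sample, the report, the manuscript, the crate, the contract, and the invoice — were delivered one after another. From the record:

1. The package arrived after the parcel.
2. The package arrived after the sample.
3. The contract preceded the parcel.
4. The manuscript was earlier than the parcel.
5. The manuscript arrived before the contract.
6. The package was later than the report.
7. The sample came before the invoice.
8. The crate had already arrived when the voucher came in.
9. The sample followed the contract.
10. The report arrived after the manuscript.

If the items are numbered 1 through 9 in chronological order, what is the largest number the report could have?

The report must come before the package — 1 item forced after it.
Everything else can be placed before the report in some valid order, so the report can sit as late as position 9 − 1 = 8.

8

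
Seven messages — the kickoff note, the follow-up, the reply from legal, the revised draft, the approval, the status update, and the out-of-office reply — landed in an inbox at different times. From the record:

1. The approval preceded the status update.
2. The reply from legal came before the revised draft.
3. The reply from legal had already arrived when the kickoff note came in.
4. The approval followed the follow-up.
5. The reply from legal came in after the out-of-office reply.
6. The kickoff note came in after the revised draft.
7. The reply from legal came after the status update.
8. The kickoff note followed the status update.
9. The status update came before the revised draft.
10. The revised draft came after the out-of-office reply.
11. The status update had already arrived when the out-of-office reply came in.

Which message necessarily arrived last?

the kickoff note

Every other message has a chain of constraints placing it before the kickoff note, so the kickoff note is last.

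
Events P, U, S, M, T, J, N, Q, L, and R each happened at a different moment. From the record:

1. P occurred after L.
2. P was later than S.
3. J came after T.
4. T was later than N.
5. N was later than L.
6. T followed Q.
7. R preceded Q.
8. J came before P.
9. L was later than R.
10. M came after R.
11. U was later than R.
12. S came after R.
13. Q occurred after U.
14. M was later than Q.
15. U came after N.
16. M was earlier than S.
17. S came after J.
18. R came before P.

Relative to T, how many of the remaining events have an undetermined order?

Forced before T: L, N, Q, R, and U; forced after T: J, P, and S.
That leaves M with no forced order relative to T — 1.

1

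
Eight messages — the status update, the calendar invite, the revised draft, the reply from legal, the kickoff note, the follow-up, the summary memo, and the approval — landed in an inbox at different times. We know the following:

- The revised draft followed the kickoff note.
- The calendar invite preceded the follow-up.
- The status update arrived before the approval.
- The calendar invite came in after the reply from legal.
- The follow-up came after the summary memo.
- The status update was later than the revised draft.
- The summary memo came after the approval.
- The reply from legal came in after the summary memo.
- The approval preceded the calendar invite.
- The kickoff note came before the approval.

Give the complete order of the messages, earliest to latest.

the kickoff note, the revised draft, the status update, the approval, the summary memo, the reply from legal, the calendar invite, the follow-up

The constraints fix every adjacent pair, so only one ordering works:
the kickoff note → the revised draft → the status update → the approval → the summary memo → the reply from legal → the calendar invite → the follow-up.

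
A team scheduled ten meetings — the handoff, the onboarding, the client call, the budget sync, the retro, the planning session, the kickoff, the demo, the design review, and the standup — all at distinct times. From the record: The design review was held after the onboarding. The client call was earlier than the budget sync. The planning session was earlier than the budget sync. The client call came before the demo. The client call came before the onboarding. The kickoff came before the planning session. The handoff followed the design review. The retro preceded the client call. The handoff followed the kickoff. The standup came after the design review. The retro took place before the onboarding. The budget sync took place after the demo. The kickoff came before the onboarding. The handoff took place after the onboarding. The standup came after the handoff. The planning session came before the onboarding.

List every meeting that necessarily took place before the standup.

Directly stated before the standup: the design review and the handoff.
The client call reaches the standup via the client call → the onboarding → the design review → the standup.
The kickoff reaches the standup via the kickoff → the handoff → the standup.
The onboarding reaches the standup via the onboarding → the design review → the standup.
Likewise the planning session and the retro each reach the standup by chaining the stated constraints.

the client call, the design review, the handoff, the kickoff, the onboarding, the planning session, the retro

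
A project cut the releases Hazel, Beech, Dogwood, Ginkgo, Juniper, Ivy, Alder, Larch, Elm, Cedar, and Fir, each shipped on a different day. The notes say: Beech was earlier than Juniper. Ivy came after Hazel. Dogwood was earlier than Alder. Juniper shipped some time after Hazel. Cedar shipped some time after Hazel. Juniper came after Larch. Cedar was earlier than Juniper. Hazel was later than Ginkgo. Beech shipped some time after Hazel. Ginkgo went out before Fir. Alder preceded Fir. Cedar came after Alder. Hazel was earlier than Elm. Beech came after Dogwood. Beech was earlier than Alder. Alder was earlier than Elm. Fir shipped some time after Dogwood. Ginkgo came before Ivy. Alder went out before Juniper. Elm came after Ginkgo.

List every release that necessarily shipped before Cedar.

Alder, Beech, Dogwood, Ginkgo, Hazel

Directly stated before Cedar: Alder and Hazel.
Beech reaches Cedar via Beech → Alder → Cedar.
Dogwood reaches Cedar via Dogwood → Alder → Cedar.
Ginkgo reaches Cedar via Ginkgo → Hazel → Cedar.
No chain forces Ivy (or any of the others) ahead of Cedar.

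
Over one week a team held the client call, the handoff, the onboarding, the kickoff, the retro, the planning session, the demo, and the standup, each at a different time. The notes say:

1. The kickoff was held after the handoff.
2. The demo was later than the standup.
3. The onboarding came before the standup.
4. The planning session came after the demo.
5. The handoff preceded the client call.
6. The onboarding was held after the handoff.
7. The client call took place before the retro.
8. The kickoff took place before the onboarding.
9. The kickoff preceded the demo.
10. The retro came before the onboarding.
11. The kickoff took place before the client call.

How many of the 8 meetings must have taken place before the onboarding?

4

Directly stated before the onboarding: the handoff, the kickoff, and the retro.
The client call reaches the onboarding via the client call → the retro → the onboarding.
No chain forces the planning session (or any of the others) ahead of the onboarding.
That's the client call, the handoff, the kickoff, and the retro — 4 in all.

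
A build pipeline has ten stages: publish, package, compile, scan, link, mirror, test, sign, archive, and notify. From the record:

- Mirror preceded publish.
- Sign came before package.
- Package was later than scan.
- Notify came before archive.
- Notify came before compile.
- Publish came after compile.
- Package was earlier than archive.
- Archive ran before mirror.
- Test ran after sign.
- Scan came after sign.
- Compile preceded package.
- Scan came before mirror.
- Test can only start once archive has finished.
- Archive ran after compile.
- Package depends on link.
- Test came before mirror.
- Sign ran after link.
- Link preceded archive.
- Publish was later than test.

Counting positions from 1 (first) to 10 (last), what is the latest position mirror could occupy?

Mirror must come before publish — 1 stage forced after it.
Everything else can be placed before mirror in some valid order, so mirror can sit as late as position 10 − 1 = 9.

9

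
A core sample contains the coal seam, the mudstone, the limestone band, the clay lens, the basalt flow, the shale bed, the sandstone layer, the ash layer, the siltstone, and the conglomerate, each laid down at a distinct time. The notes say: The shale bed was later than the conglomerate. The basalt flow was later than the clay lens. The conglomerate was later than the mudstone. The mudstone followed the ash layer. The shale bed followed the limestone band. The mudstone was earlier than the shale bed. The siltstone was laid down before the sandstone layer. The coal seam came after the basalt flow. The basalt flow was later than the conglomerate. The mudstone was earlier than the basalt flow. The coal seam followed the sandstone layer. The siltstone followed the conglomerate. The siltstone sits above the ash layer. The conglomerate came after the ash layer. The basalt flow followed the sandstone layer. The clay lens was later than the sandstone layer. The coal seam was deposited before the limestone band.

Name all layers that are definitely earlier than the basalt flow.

Directly stated before the basalt flow: the clay lens, the conglomerate, the mudstone, and the sandstone layer.
The ash layer reaches the basalt flow via the ash layer → the conglomerate → the basalt flow.
The siltstone reaches the basalt flow via the siltstone → the sandstone layer → the basalt flow.

the ash layer, the clay lens, the conglomerate, the mudstone, the sandstone layer, the siltstone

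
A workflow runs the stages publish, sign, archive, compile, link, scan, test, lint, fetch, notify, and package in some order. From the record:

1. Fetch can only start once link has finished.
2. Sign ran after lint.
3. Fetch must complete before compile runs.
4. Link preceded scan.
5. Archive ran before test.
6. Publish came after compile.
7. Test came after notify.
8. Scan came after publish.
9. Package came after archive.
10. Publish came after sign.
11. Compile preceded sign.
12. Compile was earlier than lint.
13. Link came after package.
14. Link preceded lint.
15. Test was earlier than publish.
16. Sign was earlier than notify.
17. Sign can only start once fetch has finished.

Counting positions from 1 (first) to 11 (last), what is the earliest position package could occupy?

2

Archive must come before package — 1 forced predecessor.
Nothing else is forced ahead of package, so its earliest slot is position 1 + 1 = 2.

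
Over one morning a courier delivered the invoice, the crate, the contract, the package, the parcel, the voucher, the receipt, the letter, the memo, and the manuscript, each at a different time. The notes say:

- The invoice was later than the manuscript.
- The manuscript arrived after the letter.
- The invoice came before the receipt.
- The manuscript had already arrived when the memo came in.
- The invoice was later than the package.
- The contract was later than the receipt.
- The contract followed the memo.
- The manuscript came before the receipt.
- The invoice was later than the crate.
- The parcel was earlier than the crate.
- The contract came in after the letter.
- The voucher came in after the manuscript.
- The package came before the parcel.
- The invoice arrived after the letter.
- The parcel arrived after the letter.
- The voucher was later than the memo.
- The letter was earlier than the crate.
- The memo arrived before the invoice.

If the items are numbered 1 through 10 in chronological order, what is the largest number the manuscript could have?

5

The manuscript must come before the contract, the invoice, the memo, the receipt, and the voucher — 5 items forced after it.
Everything else can be placed before the manuscript in some valid order, so the manuscript can sit as late as position 10 − 5 = 5.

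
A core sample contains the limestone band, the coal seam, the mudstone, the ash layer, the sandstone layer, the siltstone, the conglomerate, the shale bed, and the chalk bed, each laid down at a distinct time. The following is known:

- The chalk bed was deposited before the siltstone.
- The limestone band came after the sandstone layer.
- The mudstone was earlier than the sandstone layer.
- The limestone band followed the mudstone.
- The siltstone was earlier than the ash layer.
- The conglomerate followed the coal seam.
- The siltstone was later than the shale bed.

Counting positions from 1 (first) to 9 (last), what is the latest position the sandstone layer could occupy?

The sandstone layer must come before the limestone band — 1 layer forced after it.
Everything else can be placed before the sandstone layer in some valid order, so the sandstone layer can sit as late as position 9 − 1 = 8.

8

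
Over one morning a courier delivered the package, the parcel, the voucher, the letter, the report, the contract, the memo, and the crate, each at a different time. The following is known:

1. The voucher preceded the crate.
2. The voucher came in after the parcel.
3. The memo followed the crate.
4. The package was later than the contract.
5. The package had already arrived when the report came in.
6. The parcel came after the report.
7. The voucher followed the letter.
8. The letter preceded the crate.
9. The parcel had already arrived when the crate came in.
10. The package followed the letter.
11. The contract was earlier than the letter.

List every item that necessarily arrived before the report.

the contract, the letter, the package

Directly stated before the report: the package.
The contract reaches the report via the contract → the package → the report.
The letter reaches the report via the letter → the package → the report.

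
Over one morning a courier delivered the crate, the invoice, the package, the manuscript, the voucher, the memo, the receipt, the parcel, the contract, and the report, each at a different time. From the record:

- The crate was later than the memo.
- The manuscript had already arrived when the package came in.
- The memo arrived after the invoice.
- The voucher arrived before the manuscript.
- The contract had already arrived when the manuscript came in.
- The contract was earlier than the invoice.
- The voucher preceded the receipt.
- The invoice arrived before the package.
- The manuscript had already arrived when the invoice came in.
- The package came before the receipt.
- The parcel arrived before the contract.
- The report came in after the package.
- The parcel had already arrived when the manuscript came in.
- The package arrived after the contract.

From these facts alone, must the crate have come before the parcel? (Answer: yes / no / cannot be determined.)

Tracing the constraints gives the parcel → the contract → the invoice → the memo → the crate, so the parcel must come before the crate.
That means the crate cannot be before the parcel.

no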